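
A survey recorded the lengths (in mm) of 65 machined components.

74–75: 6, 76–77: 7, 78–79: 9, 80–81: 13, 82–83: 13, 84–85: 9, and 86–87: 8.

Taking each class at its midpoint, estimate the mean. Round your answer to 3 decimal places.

80.931

Midpoints: 74.5, 76.5, 78.5, 80.5, 82.5, 84.5, 86.5
Σfm = 6×74.5 + 7×76.5 + 9×78.5 + 13×80.5 + 13×82.5 + 9×84.5 + 8×86.5 = 5260.5
n = Σf = 65
Mean = 5260.5 / 65 = 80.9308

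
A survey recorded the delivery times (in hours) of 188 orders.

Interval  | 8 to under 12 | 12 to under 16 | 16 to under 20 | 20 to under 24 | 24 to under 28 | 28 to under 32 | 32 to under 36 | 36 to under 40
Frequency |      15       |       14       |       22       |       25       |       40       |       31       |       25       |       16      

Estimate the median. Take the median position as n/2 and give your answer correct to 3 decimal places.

Cumulative frequencies: 15, 29, 51, 76, 116, 147, 172, 188
n = 188; position = n/2 = 94.
This falls in the class 24 to under 28: L = 24, F = 76, f = 40, h = 4.
Median ≈ 24 + ((94 − 76) / 40) × 4 = 25.8000

25.800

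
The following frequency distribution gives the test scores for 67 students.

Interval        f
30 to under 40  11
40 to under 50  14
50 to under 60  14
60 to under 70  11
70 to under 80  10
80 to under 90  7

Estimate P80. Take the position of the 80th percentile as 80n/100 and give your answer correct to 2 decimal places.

73.60

Cumulative frequencies: 11, 25, 39, 50, 60, 67
n = 67; position = 80n/100 = 53.6.
This falls in the class 70 to under 80: L = 70, F = 50, f = 10, h = 10.
80th percentile ≈ 70 + ((53.6 − 50) / 10) × 10 = 73.6000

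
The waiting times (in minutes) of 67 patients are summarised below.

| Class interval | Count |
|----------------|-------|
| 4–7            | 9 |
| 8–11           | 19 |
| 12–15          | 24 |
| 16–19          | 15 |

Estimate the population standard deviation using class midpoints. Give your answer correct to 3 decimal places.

3.872

Midpoints: 5.5, 9.5, 13.5, 17.5
n = 67, Σfm = 816.5, mean = 12.1866
Σfm² = 10954.75
Σf(m − x̄)² = Σfm² − (Σfm)²/n = 10954.75 − 816.5²/67 = 1004.4179
Population variance = 1004.4179 / 67 = 14.9913
Standard deviation = √14.9913 = 3.8719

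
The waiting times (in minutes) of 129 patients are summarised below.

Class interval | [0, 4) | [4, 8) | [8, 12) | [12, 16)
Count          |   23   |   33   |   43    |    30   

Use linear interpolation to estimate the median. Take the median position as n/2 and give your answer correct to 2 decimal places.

Cumulative frequencies: 23, 56, 99, 129
n = 129; position = n/2 = 64.5.
This falls in the class [8, 12): L = 8, F = 56, f = 43, h = 4.
Median ≈ 8 + ((64.5 − 56) / 43) × 4 = 8.7907

8.79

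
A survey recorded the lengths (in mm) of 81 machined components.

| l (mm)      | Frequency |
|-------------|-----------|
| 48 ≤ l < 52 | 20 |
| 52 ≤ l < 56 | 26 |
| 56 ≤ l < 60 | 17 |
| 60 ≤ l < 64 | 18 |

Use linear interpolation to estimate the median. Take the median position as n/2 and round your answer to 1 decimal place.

55.2

Cumulative frequencies: 20, 46, 63, 81
n = 81; position = n/2 = 40.5.
This falls in the class 52 ≤ l < 56: L = 52, F = 20, f = 26, h = 4.
Median ≈ 52 + ((40.5 − 20) / 26) × 4 = 55.1538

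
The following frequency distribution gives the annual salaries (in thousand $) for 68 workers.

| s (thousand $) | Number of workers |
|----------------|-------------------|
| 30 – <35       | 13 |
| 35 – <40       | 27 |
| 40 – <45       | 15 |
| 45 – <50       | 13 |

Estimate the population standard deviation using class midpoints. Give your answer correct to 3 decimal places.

Midpoints: 32.5, 37.5, 42.5, 47.5
n = 68, Σfm = 2690, mean = 39.5588
Σfm² = 108125
Σf(m − x̄)² = Σfm² − (Σfm)²/n = 108125 − 2690²/68 = 1711.7647
Population variance = 1711.7647 / 68 = 25.1730
Standard deviation = √25.1730 = 5.0173

5.017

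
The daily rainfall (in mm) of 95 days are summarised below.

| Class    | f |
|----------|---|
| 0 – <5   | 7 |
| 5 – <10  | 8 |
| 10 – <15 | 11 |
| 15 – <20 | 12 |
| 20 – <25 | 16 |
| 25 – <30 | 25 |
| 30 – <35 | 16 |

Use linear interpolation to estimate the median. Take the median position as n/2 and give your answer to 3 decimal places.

22.969

Cumulative frequencies: 7, 15, 26, 38, 54, 79, 95
n = 95; position = n/2 = 47.5.
This falls in the class 20 – <25: L = 20, F = 38, f = 16, h = 5.
Median ≈ 20 + ((47.5 − 38) / 16) × 5 = 22.9688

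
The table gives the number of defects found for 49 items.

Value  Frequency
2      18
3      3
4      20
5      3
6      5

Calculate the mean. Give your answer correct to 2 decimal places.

3.47

Values: 2, 3, 4, 5, 6
Σfx = 18×2 + 3×3 + 20×4 + 3×5 + 5×6 = 170
n = Σf = 49
Mean = 170 / 49 = 3.4694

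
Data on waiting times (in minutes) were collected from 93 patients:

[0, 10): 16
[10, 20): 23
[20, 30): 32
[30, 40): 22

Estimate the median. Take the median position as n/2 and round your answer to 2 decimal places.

22.34

Cumulative frequencies: 16, 39, 71, 93
n = 93; position = n/2 = 46.5.
This falls in the class [20, 30): L = 20, F = 39, f = 32, h = 10.
Median ≈ 20 + ((46.5 − 39) / 32) × 10 = 22.3438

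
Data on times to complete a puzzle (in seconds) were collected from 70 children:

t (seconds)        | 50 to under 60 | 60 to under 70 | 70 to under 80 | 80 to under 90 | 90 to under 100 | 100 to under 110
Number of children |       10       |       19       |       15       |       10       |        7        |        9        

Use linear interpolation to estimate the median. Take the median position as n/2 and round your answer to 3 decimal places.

74.000

Cumulative frequencies: 10, 29, 44, 54, 61, 70
n = 70; position = n/2 = 35.
This falls in the class 70 to under 80: L = 70, F = 29, f = 15, h = 10.
Median ≈ 70 + ((35 − 29) / 15) × 10 = 74.0000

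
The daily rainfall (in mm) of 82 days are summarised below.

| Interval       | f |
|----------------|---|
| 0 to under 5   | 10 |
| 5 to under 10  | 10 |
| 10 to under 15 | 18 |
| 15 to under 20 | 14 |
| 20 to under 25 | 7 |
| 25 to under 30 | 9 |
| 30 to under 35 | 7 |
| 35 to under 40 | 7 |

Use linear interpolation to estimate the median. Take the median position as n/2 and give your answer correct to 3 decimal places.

Cumulative frequencies: 10, 20, 38, 52, 59, 68, 75, 82
n = 82; position = n/2 = 41.
This falls in the class 15 to under 20: L = 15, F = 38, f = 14, h = 5.
Median ≈ 15 + ((41 − 38) / 14) × 5 = 16.0714

16.071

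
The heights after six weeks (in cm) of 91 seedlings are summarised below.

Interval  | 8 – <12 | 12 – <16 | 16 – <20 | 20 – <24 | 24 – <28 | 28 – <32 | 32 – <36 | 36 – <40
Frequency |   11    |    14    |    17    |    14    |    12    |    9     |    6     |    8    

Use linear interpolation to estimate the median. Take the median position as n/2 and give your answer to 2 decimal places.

Cumulative frequencies: 11, 25, 42, 56, 68, 77, 83, 91
n = 91; position = n/2 = 45.5.
This falls in the class 20 – <24: L = 20, F = 42, f = 14, h = 4.
Median ≈ 20 + ((45.5 − 42) / 14) × 4 = 21.0000

21.00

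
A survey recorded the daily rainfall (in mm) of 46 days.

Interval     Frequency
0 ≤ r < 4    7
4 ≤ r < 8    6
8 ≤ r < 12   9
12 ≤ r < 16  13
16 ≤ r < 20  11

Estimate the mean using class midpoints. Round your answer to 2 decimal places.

11.30

Midpoints: 2, 6, 10, 14, 18
Σfm = 7×2 + 6×6 + 9×10 + 13×14 + 11×18 = 520
n = Σf = 46
Mean = 520 / 46 = 11.3043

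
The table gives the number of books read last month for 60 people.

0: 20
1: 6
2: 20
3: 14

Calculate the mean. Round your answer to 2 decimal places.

Values: 0, 1, 2, 3
Σfx = 20×0 + 6×1 + 20×2 + 14×3 = 88
n = Σf = 60
Mean = 88 / 60 = 1.4667

1.47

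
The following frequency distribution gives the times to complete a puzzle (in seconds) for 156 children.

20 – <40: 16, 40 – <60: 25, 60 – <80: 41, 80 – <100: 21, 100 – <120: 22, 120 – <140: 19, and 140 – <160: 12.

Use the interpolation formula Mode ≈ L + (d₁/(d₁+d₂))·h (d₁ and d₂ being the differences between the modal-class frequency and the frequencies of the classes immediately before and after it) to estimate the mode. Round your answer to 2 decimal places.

Modal class: 60 – <80 (highest frequency 41).
d₁ = 41 − 25 = 16, d₂ = 41 − 21 = 20
Mode ≈ 60 + (16/(16+20)) × 20 = 60 + 8.8889 = 68.8889

68.89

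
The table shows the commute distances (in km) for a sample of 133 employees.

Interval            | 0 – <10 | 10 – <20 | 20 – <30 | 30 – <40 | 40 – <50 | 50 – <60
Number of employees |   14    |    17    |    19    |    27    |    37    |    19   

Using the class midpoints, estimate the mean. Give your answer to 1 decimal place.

Midpoints: 5, 15, 25, 35, 45, 55
Σfm = 14×5 + 17×15 + 19×25 + 27×35 + 37×45 + 19×55 = 4455
n = Σf = 133
Mean = 4455 / 133 = 33.4962

33.5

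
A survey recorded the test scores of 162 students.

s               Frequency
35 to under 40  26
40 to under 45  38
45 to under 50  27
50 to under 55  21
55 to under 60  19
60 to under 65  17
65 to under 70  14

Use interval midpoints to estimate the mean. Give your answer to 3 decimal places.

49.846

Midpoints: 37.5, 42.5, 47.5, 52.5, 57.5, 62.5, 67.5
Σfm = 26×37.5 + 38×42.5 + 27×47.5 + 21×52.5 + 19×57.5 + 17×62.5 + 14×67.5 = 8075
n = Σf = 162
Mean = 8075 / 162 = 49.8457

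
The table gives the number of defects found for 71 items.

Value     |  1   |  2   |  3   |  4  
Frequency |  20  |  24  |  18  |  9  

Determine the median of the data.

Cumulative frequencies: 20, 44, 62, 71
n = 71, so the median is the value in position (n+1)/2 = 36.
Position 36 falls at value 2.

2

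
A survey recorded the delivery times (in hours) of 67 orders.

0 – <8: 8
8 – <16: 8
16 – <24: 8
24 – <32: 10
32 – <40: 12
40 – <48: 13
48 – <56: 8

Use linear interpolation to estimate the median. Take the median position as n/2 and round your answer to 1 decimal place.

31.6

Cumulative frequencies: 8, 16, 24, 34, 46, 59, 67
n = 67; position = n/2 = 33.5.
This falls in the class 24 – <32: L = 24, F = 24, f = 10, h = 8.
Median ≈ 24 + ((33.5 − 24) / 10) × 8 = 31.6000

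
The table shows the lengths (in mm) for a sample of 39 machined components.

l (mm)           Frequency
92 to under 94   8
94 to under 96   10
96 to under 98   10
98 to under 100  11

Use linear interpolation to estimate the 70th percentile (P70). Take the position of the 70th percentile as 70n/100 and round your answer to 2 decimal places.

97.86

Cumulative frequencies: 8, 18, 28, 39
n = 39; position = 70n/100 = 27.3.
This falls in the class 96 to under 98: L = 96, F = 18, f = 10, h = 2.
70th percentile ≈ 96 + ((27.3 − 18) / 10) × 2 = 97.8600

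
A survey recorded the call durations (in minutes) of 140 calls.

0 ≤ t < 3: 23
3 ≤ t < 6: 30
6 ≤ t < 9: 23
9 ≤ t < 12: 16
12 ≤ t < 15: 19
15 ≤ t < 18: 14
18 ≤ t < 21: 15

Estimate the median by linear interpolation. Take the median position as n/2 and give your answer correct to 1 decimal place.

8.2

Cumulative frequencies: 23, 53, 76, 92, 111, 125, 140
n = 140; position = n/2 = 70.
This falls in the class 6 ≤ t < 9: L = 6, F = 53, f = 23, h = 3.
Median ≈ 6 + ((70 − 53) / 23) × 3 = 8.2174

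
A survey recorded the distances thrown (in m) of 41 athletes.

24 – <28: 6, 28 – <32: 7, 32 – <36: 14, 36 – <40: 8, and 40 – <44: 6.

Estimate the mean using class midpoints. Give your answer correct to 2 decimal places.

34.10

Midpoints: 26, 30, 34, 38, 42
Σfm = 6×26 + 7×30 + 14×34 + 8×38 + 6×42 = 1398
n = Σf = 41
Mean = 1398 / 41 = 34.0976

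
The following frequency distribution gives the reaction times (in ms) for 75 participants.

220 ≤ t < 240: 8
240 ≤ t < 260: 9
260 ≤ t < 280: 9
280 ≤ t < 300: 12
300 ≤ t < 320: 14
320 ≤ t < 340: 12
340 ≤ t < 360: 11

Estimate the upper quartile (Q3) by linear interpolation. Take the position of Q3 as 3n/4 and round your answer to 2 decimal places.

327.08

Cumulative frequencies: 8, 17, 26, 38, 52, 64, 75
n = 75; position = 3n/4 = 56.25.
This falls in the class 320 ≤ t < 340: L = 320, F = 52, f = 12, h = 20.
Upper quartile ≈ 320 + ((56.25 − 52) / 12) × 20 = 327.0833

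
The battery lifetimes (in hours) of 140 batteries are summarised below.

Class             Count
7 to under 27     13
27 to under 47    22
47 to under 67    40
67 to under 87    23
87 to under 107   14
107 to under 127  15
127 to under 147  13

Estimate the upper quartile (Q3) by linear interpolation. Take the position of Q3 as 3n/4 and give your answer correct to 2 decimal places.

97.00

Cumulative frequencies: 13, 35, 75, 98, 112, 127, 140
n = 140; position = 3n/4 = 105.
This falls in the class 87 to under 107: L = 87, F = 98, f = 14, h = 20.
Upper quartile ≈ 87 + ((105 − 98) / 14) × 20 = 97.0000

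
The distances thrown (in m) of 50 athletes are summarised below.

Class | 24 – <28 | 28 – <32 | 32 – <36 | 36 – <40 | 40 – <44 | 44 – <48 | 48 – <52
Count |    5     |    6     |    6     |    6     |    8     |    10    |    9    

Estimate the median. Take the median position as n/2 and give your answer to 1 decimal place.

Cumulative frequencies: 5, 11, 17, 23, 31, 41, 50
n = 50; position = n/2 = 25.
This falls in the class 40 – <44: L = 40, F = 23, f = 8, h = 4.
Median ≈ 40 + ((25 − 23) / 8) × 4 = 41.0000

41.0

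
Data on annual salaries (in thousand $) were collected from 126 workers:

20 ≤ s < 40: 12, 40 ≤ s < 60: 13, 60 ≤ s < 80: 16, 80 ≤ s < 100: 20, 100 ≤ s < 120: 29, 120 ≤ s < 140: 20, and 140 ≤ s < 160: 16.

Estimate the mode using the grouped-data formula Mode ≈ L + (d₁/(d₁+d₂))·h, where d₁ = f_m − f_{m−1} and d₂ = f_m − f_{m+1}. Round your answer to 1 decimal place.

Modal class: 100 ≤ s < 120 (highest frequency 29).
d₁ = 29 − 20 = 9, d₂ = 29 − 20 = 9
Mode ≈ 100 + (9/(9+9)) × 20 = 100 + 10.0000 = 110.0000

110.0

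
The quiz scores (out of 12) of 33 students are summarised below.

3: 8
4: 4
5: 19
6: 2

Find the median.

5

Cumulative frequencies: 8, 12, 31, 33
n = 33, so the median is the value in position (n+1)/2 = 17.
Position 17 falls at value 5.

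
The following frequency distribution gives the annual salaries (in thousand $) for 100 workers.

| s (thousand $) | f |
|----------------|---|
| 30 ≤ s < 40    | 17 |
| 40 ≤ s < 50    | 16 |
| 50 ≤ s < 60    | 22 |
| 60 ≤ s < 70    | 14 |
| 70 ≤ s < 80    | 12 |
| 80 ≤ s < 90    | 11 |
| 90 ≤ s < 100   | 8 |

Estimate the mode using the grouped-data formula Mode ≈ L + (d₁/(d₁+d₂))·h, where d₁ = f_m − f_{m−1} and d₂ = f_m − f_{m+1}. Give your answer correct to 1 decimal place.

54.3

Modal class: 50 ≤ s < 60 (highest frequency 22).
d₁ = 22 − 16 = 6, d₂ = 22 − 14 = 8
Mode ≈ 50 + (6/(6+8)) × 10 = 50 + 4.2857 = 54.2857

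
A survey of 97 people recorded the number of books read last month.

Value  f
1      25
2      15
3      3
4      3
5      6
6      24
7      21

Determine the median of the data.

Cumulative frequencies: 25, 40, 43, 46, 52, 76, 97
n = 97, so the median is the value in position (n+1)/2 = 49.
Position 49 falls at value 5.

5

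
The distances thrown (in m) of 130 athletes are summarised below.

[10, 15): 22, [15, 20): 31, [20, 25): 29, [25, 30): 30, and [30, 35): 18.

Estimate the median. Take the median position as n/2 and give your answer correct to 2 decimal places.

Cumulative frequencies: 22, 53, 82, 112, 130
n = 130; position = n/2 = 65.
This falls in the class [20, 25): L = 20, F = 53, f = 29, h = 5.
Median ≈ 20 + ((65 − 53) / 29) × 5 = 22.0690

22.07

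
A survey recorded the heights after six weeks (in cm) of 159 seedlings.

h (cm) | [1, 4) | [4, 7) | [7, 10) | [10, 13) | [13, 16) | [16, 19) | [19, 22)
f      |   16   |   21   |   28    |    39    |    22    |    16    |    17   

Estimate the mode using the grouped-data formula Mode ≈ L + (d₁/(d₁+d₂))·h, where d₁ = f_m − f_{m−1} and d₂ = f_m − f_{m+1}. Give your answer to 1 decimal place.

Modal class: [10, 13) (highest frequency 39).
d₁ = 39 − 28 = 11, d₂ = 39 − 22 = 17
Mode ≈ 10 + (11/(11+17)) × 3 = 10 + 1.1786 = 11.1786

11.2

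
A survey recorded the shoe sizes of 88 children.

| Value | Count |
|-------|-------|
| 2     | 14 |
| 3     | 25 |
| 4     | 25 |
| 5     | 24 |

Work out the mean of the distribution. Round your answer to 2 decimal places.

Values: 2, 3, 4, 5
Σfx = 14×2 + 25×3 + 25×4 + 24×5 = 323
n = Σf = 88
Mean = 323 / 88 = 3.6705

3.67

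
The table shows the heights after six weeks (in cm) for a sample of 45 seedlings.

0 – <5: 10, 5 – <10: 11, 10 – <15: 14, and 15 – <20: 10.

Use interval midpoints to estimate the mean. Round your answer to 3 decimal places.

Midpoints: 2.5, 7.5, 12.5, 17.5
Σfm = 10×2.5 + 11×7.5 + 14×12.5 + 10×17.5 = 457.5
n = Σf = 45
Mean = 457.5 / 45 = 10.1667

10.167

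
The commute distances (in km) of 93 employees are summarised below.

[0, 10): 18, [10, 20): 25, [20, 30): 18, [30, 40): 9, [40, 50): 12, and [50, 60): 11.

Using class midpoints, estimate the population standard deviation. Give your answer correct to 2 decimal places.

16.48

Midpoints: 5, 15, 25, 35, 45, 55
n = 93, Σfm = 2375, mean = 25.5376
Σfm² = 85925
Σf(m − x̄)² = Σfm² − (Σfm)²/n = 85925 − 2375²/93 = 25273.1183
Population variance = 25273.1183 / 93 = 271.7540
Standard deviation = √271.7540 = 16.4850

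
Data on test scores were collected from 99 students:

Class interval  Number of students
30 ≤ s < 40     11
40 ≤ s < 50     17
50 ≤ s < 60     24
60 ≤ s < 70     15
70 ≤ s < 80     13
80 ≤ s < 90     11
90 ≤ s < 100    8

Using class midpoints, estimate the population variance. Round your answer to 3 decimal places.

Midpoints: 35, 45, 55, 65, 75, 85, 95
n = 99, Σfm = 6115, mean = 61.7677
Σfm² = 408675
Σf(m − x̄)² = Σfm² − (Σfm)²/n = 408675 − 6115²/99 = 30965.6566
Population variance = 30965.6566 / 99 = 312.7844

312.784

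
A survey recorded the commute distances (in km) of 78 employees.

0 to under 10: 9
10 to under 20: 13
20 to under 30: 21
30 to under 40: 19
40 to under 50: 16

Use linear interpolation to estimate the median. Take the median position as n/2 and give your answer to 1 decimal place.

Cumulative frequencies: 9, 22, 43, 62, 78
n = 78; position = n/2 = 39.
This falls in the class 20 to under 30: L = 20, F = 22, f = 21, h = 10.
Median ≈ 20 + ((39 − 22) / 21) × 10 = 28.0952

28.1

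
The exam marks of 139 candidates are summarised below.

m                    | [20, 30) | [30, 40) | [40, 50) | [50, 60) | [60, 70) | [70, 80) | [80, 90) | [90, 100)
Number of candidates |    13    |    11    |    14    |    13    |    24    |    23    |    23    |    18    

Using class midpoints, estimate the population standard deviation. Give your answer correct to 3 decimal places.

21.673

Midpoints: 25, 35, 45, 55, 65, 75, 85, 95
n = 139, Σfm = 9005, mean = 64.7842
Σfm² = 648675
Σf(m − x̄)² = Σfm² − (Σfm)²/n = 648675 − 9005²/139 = 65293.5252
Population variance = 65293.5252 / 139 = 469.7376
Standard deviation = √469.7376 = 21.6734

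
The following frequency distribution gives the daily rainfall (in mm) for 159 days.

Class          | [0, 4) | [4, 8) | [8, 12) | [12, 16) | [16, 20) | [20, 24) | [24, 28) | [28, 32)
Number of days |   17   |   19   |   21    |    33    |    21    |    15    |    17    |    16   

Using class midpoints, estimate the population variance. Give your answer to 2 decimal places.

72.48

Midpoints: 2, 6, 10, 14, 18, 22, 26, 30
n = 159, Σfm = 2450, mean = 15.4088
Σfm² = 49276
Σf(m − x̄)² = Σfm² − (Σfm)²/n = 49276 − 2450²/159 = 11524.4277
Population variance = 11524.4277 / 159 = 72.4807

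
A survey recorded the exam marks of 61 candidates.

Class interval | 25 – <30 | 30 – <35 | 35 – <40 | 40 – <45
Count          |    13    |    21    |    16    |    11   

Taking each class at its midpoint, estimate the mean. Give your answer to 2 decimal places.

34.55

Midpoints: 27.5, 32.5, 37.5, 42.5
Σfm = 13×27.5 + 21×32.5 + 16×37.5 + 11×42.5 = 2107.5
n = Σf = 61
Mean = 2107.5 / 61 = 34.5492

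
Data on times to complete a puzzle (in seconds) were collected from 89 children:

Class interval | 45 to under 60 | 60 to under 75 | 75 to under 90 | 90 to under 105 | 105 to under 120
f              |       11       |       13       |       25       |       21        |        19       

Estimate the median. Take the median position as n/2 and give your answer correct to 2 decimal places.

Cumulative frequencies: 11, 24, 49, 70, 89
n = 89; position = n/2 = 44.5.
This falls in the class 75 to under 90: L = 75, F = 24, f = 25, h = 15.
Median ≈ 75 + ((44.5 − 24) / 25) × 15 = 87.3000

87.30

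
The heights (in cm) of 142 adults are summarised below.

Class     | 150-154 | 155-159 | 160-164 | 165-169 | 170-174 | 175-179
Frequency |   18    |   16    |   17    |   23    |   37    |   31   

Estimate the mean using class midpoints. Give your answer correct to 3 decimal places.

166.859

Midpoints: 152, 157, 162, 167, 172, 177
Σfm = 18×152 + 16×157 + 17×162 + 23×167 + 37×172 + 31×177 = 23694
n = Σf = 142
Mean = 23694 / 142 = 166.8592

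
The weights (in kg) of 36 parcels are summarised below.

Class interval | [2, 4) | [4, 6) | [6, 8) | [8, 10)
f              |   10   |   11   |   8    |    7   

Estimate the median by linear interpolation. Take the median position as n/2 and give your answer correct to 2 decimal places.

5.45

Cumulative frequencies: 10, 21, 29, 36
n = 36; position = n/2 = 18.
This falls in the class [4, 6): L = 4, F = 10, f = 11, h = 2.
Median ≈ 4 + ((18 − 10) / 11) × 2 = 5.4545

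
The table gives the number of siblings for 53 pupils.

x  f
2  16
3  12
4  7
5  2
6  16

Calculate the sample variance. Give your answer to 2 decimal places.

Values: 2, 3, 4, 5, 6
n = 53, Σfx = 202, mean = 3.8113
Σfx² = 910
Σf(x − x̄)² = Σfx² − (Σfx)²/n = 910 − 202²/53 = 140.1132
Sample variance = 140.1132 / 52 = 2.6945

2.69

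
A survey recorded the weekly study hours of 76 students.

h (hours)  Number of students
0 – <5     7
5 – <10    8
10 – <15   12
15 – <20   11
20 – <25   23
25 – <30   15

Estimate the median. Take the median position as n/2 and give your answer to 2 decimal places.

20.00

Cumulative frequencies: 7, 15, 27, 38, 61, 76
n = 76; position = n/2 = 38.
This falls in the class 15 – <20: L = 15, F = 27, f = 11, h = 5.
Median ≈ 15 + ((38 − 27) / 11) × 5 = 20.0000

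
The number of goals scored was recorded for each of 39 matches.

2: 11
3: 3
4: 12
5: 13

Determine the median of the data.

4

Cumulative frequencies: 11, 14, 26, 39
n = 39, so the median is the value in position (n+1)/2 = 20.
Position 20 falls at value 4.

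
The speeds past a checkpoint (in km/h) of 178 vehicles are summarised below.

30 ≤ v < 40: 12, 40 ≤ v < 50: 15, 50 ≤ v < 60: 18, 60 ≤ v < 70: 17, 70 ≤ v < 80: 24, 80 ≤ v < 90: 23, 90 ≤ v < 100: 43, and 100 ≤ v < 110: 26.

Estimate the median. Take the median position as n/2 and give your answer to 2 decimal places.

Cumulative frequencies: 12, 27, 45, 62, 86, 109, 152, 178
n = 178; position = n/2 = 89.
This falls in the class 80 ≤ v < 90: L = 80, F = 86, f = 23, h = 10.
Median ≈ 80 + ((89 − 86) / 23) × 10 = 81.3043

81.30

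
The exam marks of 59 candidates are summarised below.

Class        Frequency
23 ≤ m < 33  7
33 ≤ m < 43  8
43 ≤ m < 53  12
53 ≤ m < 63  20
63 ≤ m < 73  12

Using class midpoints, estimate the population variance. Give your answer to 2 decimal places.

Midpoints: 28, 38, 48, 58, 68
n = 59, Σfm = 3052, mean = 51.7288
Σfm² = 167456
Σf(m − x̄)² = Σfm² − (Σfm)²/n = 167456 − 3052²/59 = 9579.6610
Population variance = 9579.6610 / 59 = 162.3671

162.37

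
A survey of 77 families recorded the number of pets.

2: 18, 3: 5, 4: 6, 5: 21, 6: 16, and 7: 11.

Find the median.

5

Cumulative frequencies: 18, 23, 29, 50, 66, 77
n = 77, so the median is the value in position (n+1)/2 = 39.
Position 39 falls at value 5.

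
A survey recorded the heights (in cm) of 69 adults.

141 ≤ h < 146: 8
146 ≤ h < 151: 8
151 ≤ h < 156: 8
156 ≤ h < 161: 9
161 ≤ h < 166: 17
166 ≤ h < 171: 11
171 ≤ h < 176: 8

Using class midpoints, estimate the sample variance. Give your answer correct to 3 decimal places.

88.875

Midpoints: 143.5, 148.5, 153.5, 158.5, 163.5, 168.5, 173.5
n = 69, Σfm = 11011.5, mean = 159.5870
Σfm² = 1763335.25
Σf(m − x̄)² = Σfm² − (Σfm)²/n = 1763335.25 − 11011.5²/69 = 6043.4783
Sample variance = 6043.4783 / 68 = 88.8747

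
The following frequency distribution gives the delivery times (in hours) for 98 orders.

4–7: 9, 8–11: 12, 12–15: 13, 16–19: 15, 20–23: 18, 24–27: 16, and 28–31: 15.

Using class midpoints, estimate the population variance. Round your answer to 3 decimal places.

57.011

Midpoints: 5.5, 9.5, 13.5, 17.5, 21.5, 25.5, 29.5
n = 98, Σfm = 1839, mean = 18.7653
Σfm² = 40096.5
Σf(m − x̄)² = Σfm² − (Σfm)²/n = 40096.5 − 1839²/98 = 5587.1020
Population variance = 5587.1020 / 98 = 57.0112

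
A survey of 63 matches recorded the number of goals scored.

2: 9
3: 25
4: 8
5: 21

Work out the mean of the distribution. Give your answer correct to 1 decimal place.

3.7

Values: 2, 3, 4, 5
Σfx = 9×2 + 25×3 + 8×4 + 21×5 = 230
n = Σf = 63
Mean = 230 / 63 = 3.6508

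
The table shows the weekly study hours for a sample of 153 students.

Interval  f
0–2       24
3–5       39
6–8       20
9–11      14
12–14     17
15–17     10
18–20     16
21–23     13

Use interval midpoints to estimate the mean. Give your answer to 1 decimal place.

Midpoints: 1, 4, 7, 10, 13, 16, 19, 22
Σfm = 24×1 + 39×4 + 20×7 + 14×10 + 17×13 + 10×16 + 16×19 + 13×22 = 1431
n = Σf = 153
Mean = 1431 / 153 = 9.3529

9.4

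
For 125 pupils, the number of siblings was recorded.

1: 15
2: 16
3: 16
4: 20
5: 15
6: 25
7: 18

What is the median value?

Cumulative frequencies: 15, 31, 47, 67, 82, 107, 125
n = 125, so the median is the value in position (n+1)/2 = 63.
Position 63 falls at value 4.

4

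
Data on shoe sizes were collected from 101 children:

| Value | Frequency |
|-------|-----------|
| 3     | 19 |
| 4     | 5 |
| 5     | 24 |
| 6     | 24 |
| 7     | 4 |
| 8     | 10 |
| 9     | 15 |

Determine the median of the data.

Cumulative frequencies: 19, 24, 48, 72, 76, 86, 101
n = 101, so the median is the value in position (n+1)/2 = 51.
Position 51 falls at value 6.

6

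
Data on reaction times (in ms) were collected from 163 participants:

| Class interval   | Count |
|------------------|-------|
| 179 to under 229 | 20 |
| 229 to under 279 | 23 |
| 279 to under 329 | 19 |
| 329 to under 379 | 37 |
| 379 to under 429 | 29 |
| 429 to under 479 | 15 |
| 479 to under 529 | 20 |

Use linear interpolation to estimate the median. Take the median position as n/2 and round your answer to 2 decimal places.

Cumulative frequencies: 20, 43, 62, 99, 128, 143, 163
n = 163; position = n/2 = 81.5.
This falls in the class 329 to under 379: L = 329, F = 62, f = 37, h = 50.
Median ≈ 329 + ((81.5 − 62) / 37) × 50 = 355.3514

355.35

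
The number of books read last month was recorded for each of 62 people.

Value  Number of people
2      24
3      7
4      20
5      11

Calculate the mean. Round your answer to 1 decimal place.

Values: 2, 3, 4, 5
Σfx = 24×2 + 7×3 + 20×4 + 11×5 = 204
n = Σf = 62
Mean = 204 / 62 = 3.2903

3.3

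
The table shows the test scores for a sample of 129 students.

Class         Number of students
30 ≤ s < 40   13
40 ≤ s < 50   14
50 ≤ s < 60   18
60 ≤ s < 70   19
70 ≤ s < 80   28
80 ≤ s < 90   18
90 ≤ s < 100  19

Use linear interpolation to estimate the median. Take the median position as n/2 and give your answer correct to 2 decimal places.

70.18

Cumulative frequencies: 13, 27, 45, 64, 92, 110, 129
n = 129; position = n/2 = 64.5.
This falls in the class 70 ≤ s < 80: L = 70, F = 64, f = 28, h = 10.
Median ≈ 70 + ((64.5 − 64) / 28) × 10 = 70.1786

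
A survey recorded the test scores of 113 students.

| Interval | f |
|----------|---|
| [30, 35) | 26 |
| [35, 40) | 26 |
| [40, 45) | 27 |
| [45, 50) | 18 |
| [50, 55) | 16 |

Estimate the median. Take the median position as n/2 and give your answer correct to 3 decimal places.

40.833

Cumulative frequencies: 26, 52, 79, 97, 113
n = 113; position = n/2 = 56.5.
This falls in the class [40, 45): L = 40, F = 52, f = 27, h = 5.
Median ≈ 40 + ((56.5 − 52) / 27) × 5 = 40.8333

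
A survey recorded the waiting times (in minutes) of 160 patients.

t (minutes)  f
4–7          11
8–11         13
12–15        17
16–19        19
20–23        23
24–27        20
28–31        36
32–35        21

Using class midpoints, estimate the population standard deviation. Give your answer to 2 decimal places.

8.55

Midpoints: 5.5, 9.5, 13.5, 17.5, 21.5, 25.5, 29.5, 33.5
n = 160, Σfm = 3516, mean = 21.9750
Σfm² = 88956
Σf(m − x̄)² = Σfm² − (Σfm)²/n = 88956 − 3516²/160 = 11691.9000
Population variance = 11691.9000 / 160 = 73.0744
Standard deviation = √73.0744 = 8.5484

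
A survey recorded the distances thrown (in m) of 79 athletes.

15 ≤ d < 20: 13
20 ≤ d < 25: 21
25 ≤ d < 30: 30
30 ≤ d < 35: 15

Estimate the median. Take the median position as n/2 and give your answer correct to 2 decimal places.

Cumulative frequencies: 13, 34, 64, 79
n = 79; position = n/2 = 39.5.
This falls in the class 25 ≤ d < 30: L = 25, F = 34, f = 30, h = 5.
Median ≈ 25 + ((39.5 − 34) / 30) × 5 = 25.9167

25.92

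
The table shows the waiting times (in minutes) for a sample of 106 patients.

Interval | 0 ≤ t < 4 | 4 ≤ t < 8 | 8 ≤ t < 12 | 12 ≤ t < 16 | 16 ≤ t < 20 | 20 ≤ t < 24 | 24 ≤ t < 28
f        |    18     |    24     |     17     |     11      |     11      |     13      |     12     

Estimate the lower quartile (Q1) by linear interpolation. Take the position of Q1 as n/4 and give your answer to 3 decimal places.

5.417

Cumulative frequencies: 18, 42, 59, 70, 81, 94, 106
n = 106; position = n/4 = 26.5.
This falls in the class 4 ≤ t < 8: L = 4, F = 18, f = 24, h = 4.
Lower quartile ≈ 4 + ((26.5 − 18) / 24) × 4 = 5.4167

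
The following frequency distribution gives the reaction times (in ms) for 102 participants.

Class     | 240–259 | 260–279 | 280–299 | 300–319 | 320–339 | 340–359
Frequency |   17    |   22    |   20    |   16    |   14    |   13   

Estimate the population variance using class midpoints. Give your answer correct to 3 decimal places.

Midpoints: 249.5, 269.5, 289.5, 309.5, 329.5, 349.5
n = 102, Σfm = 30069, mean = 294.7941
Σfm² = 8972905.5
Σf(m − x̄)² = Σfm² − (Σfm)²/n = 8972905.5 − 30069²/102 = 108741.1765
Population variance = 108741.1765 / 102 = 1066.0900

1066.090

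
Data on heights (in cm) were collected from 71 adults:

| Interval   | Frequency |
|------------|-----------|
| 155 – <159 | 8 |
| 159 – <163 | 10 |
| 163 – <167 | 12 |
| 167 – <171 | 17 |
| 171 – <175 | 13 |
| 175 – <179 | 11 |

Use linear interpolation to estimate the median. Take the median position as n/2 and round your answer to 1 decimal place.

168.3

Cumulative frequencies: 8, 18, 30, 47, 60, 71
n = 71; position = n/2 = 35.5.
This falls in the class 167 – <171: L = 167, F = 30, f = 17, h = 4.
Median ≈ 167 + ((35.5 − 30) / 17) × 4 = 168.2941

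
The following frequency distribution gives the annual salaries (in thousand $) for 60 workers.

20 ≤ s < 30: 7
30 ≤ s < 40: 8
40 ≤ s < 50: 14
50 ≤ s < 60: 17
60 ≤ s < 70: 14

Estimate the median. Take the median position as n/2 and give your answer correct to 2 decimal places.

Cumulative frequencies: 7, 15, 29, 46, 60
n = 60; position = n/2 = 30.
This falls in the class 50 ≤ s < 60: L = 50, F = 29, f = 17, h = 10.
Median ≈ 50 + ((30 − 29) / 17) × 10 = 50.5882

50.59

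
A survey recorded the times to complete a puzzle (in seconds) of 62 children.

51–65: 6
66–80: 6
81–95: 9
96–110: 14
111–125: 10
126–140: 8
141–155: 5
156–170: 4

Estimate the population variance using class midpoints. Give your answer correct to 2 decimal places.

844.75

Midpoints: 58, 73, 88, 103, 118, 133, 148, 163
n = 62, Σfm = 6656, mean = 107.3548
Σfm² = 766928
Σf(m − x̄)² = Σfm² − (Σfm)²/n = 766928 − 6656²/62 = 52374.1935
Population variance = 52374.1935 / 62 = 844.7451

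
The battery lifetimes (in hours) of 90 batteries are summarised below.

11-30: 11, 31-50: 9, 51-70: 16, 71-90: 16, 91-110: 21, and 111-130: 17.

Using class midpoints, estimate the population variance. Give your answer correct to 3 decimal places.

1059.556

Midpoints: 20.5, 40.5, 60.5, 80.5, 100.5, 120.5
n = 90, Σfm = 7005, mean = 77.8333
Σfm² = 640582.5
Σf(m − x̄)² = Σfm² − (Σfm)²/n = 640582.5 − 7005²/90 = 95360.0000
Population variance = 95360.0000 / 90 = 1059.5556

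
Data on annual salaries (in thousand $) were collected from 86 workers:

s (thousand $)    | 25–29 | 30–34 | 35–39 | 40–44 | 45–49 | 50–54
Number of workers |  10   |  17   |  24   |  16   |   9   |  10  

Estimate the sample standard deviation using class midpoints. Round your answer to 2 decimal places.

7.49

Midpoints: 27, 32, 37, 42, 47, 52
n = 86, Σfm = 3317, mean = 38.5698
Σfm² = 132699
Σf(m − x̄)² = Σfm² − (Σfm)²/n = 132699 − 3317²/86 = 4763.0814
Sample variance = 4763.0814 / 85 = 56.0363
Standard deviation = √56.0363 = 7.4857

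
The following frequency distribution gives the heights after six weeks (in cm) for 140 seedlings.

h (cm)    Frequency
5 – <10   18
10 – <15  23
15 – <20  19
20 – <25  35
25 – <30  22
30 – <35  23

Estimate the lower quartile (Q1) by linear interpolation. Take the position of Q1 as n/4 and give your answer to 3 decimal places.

13.696

Cumulative frequencies: 18, 41, 60, 95, 117, 140
n = 140; position = n/4 = 35.
This falls in the class 10 – <15: L = 10, F = 18, f = 23, h = 5.
Lower quartile ≈ 10 + ((35 − 18) / 23) × 5 = 13.6957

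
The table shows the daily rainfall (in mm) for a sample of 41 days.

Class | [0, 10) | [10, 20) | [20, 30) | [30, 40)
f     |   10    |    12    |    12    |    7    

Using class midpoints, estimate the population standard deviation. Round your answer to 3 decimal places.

Midpoints: 5, 15, 25, 35
n = 41, Σfm = 775, mean = 18.9024
Σfm² = 19025
Σf(m − x̄)² = Σfm² − (Σfm)²/n = 19025 − 775²/41 = 4375.6098
Population variance = 4375.6098 / 41 = 106.7222
Standard deviation = √106.7222 = 10.3306

10.331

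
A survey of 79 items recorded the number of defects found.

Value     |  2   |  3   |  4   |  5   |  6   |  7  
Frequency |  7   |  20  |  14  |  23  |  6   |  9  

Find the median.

4

Cumulative frequencies: 7, 27, 41, 64, 70, 79
n = 79, so the median is the value in position (n+1)/2 = 40.
Position 40 falls at value 4.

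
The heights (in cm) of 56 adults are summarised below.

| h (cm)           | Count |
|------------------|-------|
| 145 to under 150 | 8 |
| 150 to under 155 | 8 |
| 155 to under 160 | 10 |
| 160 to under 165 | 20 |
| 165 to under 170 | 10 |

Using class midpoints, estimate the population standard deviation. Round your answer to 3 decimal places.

6.527

Midpoints: 147.5, 152.5, 157.5, 162.5, 167.5
n = 56, Σfm = 8900, mean = 158.9286
Σfm² = 1416850
Σf(m − x̄)² = Σfm² − (Σfm)²/n = 1416850 − 8900²/56 = 2385.7143
Population variance = 2385.7143 / 56 = 42.6020
Standard deviation = √42.6020 = 6.5270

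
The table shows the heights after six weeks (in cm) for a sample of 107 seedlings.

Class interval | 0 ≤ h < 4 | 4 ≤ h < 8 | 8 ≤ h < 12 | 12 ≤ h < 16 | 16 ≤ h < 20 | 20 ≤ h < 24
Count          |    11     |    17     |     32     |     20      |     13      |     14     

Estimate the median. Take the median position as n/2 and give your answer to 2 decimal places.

11.19

Cumulative frequencies: 11, 28, 60, 80, 93, 107
n = 107; position = n/2 = 53.5.
This falls in the class 8 ≤ h < 12: L = 8, F = 28, f = 32, h = 4.
Median ≈ 8 + ((53.5 − 28) / 32) × 4 = 11.1875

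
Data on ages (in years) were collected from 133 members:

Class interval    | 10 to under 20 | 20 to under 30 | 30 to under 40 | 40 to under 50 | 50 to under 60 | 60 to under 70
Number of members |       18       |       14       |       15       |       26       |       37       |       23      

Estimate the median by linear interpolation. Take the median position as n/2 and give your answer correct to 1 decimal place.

Cumulative frequencies: 18, 32, 47, 73, 110, 133
n = 133; position = n/2 = 66.5.
This falls in the class 40 to under 50: L = 40, F = 47, f = 26, h = 10.
Median ≈ 40 + ((66.5 − 47) / 26) × 10 = 47.5000

47.5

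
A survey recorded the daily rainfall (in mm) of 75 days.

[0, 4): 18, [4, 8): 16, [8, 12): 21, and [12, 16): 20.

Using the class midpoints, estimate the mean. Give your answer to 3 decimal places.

8.293

Midpoints: 2, 6, 10, 14
Σfm = 18×2 + 16×6 + 21×10 + 20×14 = 622
n = Σf = 75
Mean = 622 / 75 = 8.2933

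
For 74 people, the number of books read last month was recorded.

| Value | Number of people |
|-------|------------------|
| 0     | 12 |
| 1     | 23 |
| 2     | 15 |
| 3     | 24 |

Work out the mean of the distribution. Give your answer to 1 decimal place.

Values: 0, 1, 2, 3
Σfx = 12×0 + 23×1 + 15×2 + 24×3 = 125
n = Σf = 74
Mean = 125 / 74 = 1.6892

1.7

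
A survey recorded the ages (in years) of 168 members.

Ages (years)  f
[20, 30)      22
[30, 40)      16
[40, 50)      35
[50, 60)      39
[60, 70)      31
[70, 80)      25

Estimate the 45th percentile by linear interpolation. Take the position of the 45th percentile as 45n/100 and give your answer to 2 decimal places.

Cumulative frequencies: 22, 38, 73, 112, 143, 168
n = 168; position = 45n/100 = 75.6.
This falls in the class [50, 60): L = 50, F = 73, f = 39, h = 10.
45th percentile ≈ 50 + ((75.6 − 73) / 39) × 10 = 50.6667

50.67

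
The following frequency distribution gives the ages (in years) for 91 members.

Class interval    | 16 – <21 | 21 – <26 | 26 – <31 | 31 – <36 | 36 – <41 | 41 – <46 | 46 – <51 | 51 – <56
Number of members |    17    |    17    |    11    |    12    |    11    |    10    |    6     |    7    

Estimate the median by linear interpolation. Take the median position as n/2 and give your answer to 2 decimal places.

Cumulative frequencies: 17, 34, 45, 57, 68, 78, 84, 91
n = 91; position = n/2 = 45.5.
This falls in the class 31 – <36: L = 31, F = 45, f = 12, h = 5.
Median ≈ 31 + ((45.5 − 45) / 12) × 5 = 31.2083

31.21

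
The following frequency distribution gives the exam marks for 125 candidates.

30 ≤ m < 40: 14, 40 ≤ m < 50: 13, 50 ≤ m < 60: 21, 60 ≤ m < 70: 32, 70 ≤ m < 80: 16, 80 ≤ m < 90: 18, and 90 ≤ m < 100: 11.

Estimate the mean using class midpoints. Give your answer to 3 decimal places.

64.680

Midpoints: 35, 45, 55, 65, 75, 85, 95
Σfm = 14×35 + 13×45 + 21×55 + 32×65 + 16×75 + 18×85 + 11×95 = 8085
n = Σf = 125
Mean = 8085 / 125 = 64.6800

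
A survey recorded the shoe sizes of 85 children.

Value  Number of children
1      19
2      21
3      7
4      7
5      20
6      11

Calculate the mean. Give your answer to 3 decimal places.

Values: 1, 2, 3, 4, 5, 6
Σfx = 19×1 + 21×2 + 7×3 + 7×4 + 20×5 + 11×6 = 276
n = Σf = 85
Mean = 276 / 85 = 3.2471

3.247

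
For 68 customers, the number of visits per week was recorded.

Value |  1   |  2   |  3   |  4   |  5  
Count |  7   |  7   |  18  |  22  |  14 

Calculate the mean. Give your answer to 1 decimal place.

3.4

Values: 1, 2, 3, 4, 5
Σfx = 7×1 + 7×2 + 18×3 + 22×4 + 14×5 = 233
n = Σf = 68
Mean = 233 / 68 = 3.4265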